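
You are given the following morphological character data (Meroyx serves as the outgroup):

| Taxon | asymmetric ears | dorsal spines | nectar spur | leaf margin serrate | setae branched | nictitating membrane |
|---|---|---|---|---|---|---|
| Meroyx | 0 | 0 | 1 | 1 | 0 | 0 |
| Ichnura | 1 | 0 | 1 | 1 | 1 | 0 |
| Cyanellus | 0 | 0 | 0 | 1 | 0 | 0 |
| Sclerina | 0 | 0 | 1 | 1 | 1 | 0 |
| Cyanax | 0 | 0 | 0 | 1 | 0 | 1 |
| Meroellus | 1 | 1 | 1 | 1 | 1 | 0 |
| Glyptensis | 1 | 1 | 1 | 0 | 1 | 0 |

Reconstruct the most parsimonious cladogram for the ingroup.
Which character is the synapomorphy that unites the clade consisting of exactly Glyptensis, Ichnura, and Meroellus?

asymmetric ears

Character polarity is set by the outgroup: the derived state is whichever differs from the outgroup's state, so for nectar spur, leaf margin serrate the derived state is '0', and for the remaining characters it is '1'.
asymmetric ears: derived state '1' in Glyptensis, Ichnura, and Meroellus only — synapomorphy for {Glyptensis, Ichnura, Meroellus}.
dorsal spines: derived state '1' in Glyptensis and Meroellus only — synapomorphy for {Glyptensis, Meroellus}.
Only Cyanax and Cyanellus show the derived state '0' for nectar spur, supporting them as a clade.
leaf margin serrate: derived state '0' in Glyptensis only — an autapomorphy, so it tells us nothing about relationships among taxa.
setae branched: derived state '1' in Glyptensis, Ichnura, Meroellus, and Sclerina only — synapomorphy for {Glyptensis, Ichnura, Meroellus, Sclerina}.
nictitating membrane (derived state '1') is unique to Cyanax (autapomorphy; uninformative for grouping).
Most parsimonious ingroup topology: (((Ichnura,(Meroellus,Glyptensis)),Sclerina),(Cyanellus,Cyanax)).
The clade {Glyptensis, Ichnura, Meroellus} is supported by asymmetric ears: its derived state '1' occurs in exactly those taxa and in no other taxon (including the outgroup).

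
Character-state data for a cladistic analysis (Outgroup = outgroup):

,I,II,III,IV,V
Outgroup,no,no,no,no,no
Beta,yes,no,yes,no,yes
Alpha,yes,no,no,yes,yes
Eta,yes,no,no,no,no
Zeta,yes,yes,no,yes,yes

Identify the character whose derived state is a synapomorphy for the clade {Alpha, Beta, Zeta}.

The outgroup has state 'no' for every character, so 'yes' is the derived state throughout.
All ingroup taxa share the derived state 'yes' for I; it defines the ingroup but does not resolve relationships within it.
II (derived state 'yes') is unique to Zeta (autapomorphy; uninformative for grouping).
III (derived state 'yes') is unique to Beta (autapomorphy; uninformative for grouping).
IV (derived state 'yes') is shared by Alpha and Zeta — a synapomorphy uniting that clade.
V: derived state 'yes' in Alpha, Beta, and Zeta only — synapomorphy for {Alpha, Beta, Zeta}.
Most parsimonious ingroup topology: ((Beta,(Alpha,Zeta)),Eta).
The clade {Alpha, Beta, Zeta} is supported by V: its derived state 'yes' occurs in exactly those taxa and in no other taxon (including the outgroup).

V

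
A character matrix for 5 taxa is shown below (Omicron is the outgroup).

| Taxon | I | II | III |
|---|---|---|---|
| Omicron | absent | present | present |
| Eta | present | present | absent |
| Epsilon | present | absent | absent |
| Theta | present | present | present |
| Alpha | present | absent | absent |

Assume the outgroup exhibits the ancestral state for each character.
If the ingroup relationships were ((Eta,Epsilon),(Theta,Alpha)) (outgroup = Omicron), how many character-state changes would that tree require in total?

5

Map each character onto ((Eta,Epsilon),(Theta,Alpha)) (rooted by Omicron) and count the minimum state changes it requires (Fitch parsimony):
I: 1; II: 2; III: 2.
Total tree length = 5.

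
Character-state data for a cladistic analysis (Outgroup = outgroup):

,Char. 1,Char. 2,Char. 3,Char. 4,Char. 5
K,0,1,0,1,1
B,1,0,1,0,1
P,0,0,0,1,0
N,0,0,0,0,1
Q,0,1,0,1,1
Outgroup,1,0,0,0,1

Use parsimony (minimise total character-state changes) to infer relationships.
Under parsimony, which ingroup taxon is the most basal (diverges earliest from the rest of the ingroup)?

B

Character polarity is set by the outgroup: the derived state is whichever differs from the outgroup's state, so for Char. 1, Char. 5 the derived state is '0', and for the remaining characters it is '1'.
Char. 1 (derived state '0') is shared by K, N, P, and Q — a synapomorphy uniting that clade.
Char. 2: derived state '1' in K and Q only — synapomorphy for {K, Q}.
Char. 3 (derived state '1') is unique to B (autapomorphy; uninformative for grouping).
Char. 4 (derived state '1') is shared by K, P, and Q — a synapomorphy uniting that clade.
Char. 5: derived state '0' in P only — an autapomorphy, so it tells us nothing about relationships among taxa.
Most parsimonious ingroup topology: (((P,(Q,K)),N),B).
B is sister to the clade containing all other ingroup taxa, so it is the earliest-diverging (most basal) ingroup lineage.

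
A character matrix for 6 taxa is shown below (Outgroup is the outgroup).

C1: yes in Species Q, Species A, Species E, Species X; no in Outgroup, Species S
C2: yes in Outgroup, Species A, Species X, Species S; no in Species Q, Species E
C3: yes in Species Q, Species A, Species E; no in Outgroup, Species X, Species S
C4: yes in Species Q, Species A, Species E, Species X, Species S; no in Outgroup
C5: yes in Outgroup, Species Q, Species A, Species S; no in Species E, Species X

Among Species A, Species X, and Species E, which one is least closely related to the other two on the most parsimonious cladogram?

Species X

Character polarity is set by the outgroup: the derived state is whichever differs from the outgroup's state, so for C2, C5 the derived state is 'no', and for the remaining characters it is 'yes'.
C1 (derived state 'yes') is shared by Species A, Species E, Species Q, and Species X — a synapomorphy uniting that clade.
C2: derived state 'no' in Species E and Species Q only — synapomorphy for {Species E, Species Q}.
Only Species A, Species E, and Species Q show the derived state 'yes' for C3, supporting them as a clade.
C4 (derived state 'yes') is shared by all ingroup taxa — unites the whole ingroup.
C5 groups Species E and Species X, which is incompatible with the clades supported by the remaining characters; treating it as convergent (homoplasy) costs fewer steps than any alternative tree.
Most parsimonious ingroup topology: ((((Species Q,Species E),Species A),Species X),Species S).
Species E and Species A share a more recent common ancestor with each other than either does with Species X, so Species X is the least closely related of the three.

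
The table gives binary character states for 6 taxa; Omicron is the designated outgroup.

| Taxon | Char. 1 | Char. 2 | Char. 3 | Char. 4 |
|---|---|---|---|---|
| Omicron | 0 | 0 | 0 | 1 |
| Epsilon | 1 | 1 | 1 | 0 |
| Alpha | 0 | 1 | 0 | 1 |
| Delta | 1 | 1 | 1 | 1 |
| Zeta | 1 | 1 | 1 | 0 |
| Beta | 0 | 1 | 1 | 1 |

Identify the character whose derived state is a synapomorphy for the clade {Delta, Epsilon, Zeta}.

Character polarity is set by the outgroup: the derived state is whichever differs from the outgroup's state, so for Char. 4 the derived state is '0', and for the remaining characters it is '1'.
Char. 1 (derived state '1') is shared by Delta, Epsilon, and Zeta — a synapomorphy uniting that clade.
All ingroup taxa share the derived state '1' for Char. 2; it defines the ingroup but does not resolve relationships within it.
Char. 3: derived state '1' in Beta, Delta, Epsilon, and Zeta only — synapomorphy for {Beta, Delta, Epsilon, Zeta}.
Char. 4 (derived state '0') is shared by Epsilon and Zeta — a synapomorphy uniting that clade.
Most parsimonious ingroup topology: ((((Epsilon,Zeta),Delta),Beta),Alpha).
The clade {Delta, Epsilon, Zeta} is supported by Char. 1: its derived state '1' occurs in exactly those taxa and in no other taxon (including the outgroup).

Char. 1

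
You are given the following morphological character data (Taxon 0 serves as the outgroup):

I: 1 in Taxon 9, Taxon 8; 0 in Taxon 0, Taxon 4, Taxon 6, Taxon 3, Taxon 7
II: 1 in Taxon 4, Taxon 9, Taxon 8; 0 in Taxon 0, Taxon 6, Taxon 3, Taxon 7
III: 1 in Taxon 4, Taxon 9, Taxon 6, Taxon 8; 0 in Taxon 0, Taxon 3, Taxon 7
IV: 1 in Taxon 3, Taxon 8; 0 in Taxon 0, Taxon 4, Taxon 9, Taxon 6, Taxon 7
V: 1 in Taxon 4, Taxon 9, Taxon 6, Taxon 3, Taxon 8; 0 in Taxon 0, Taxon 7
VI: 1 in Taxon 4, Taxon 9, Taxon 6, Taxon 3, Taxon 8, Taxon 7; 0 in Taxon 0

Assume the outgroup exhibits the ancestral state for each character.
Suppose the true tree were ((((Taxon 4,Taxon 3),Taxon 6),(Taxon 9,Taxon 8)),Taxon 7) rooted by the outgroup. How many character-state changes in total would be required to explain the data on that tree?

9

Map each character onto ((((Taxon 4,Taxon 3),Taxon 6),(Taxon 9,Taxon 8)),Taxon 7) (rooted by Taxon 0) and count the minimum state changes it requires (Fitch parsimony):
I: 1; II: 2; III: 2; IV: 2; V: 1; VI: 1.
Total tree length = 9.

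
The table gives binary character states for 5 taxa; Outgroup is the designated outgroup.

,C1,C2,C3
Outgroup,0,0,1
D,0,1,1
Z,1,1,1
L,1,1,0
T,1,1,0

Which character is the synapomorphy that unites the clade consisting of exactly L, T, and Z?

Character polarity is set by the outgroup: the derived state is whichever differs from the outgroup's state, so for C3 the derived state is '0', and for the remaining characters it is '1'.
Only L, T, and Z show the derived state '1' for C1, supporting them as a clade.
All ingroup taxa share the derived state '1' for C2; it defines the ingroup but does not resolve relationships within it.
C3 (derived state '0') is shared by L and T — a synapomorphy uniting that clade.
Most parsimonious ingroup topology: (D,(Z,(L,T))).
The clade {L, T, Z} is supported by C1: its derived state '1' occurs in exactly those taxa and in no other taxon (including the outgroup).

C1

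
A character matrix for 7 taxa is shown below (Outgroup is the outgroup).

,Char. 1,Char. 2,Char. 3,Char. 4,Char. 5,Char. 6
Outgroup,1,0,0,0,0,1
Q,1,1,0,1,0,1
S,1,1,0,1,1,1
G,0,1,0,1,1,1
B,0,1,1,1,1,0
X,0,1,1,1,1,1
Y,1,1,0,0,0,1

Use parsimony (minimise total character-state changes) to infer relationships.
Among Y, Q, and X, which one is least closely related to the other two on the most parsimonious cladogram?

Y

Character polarity is set by the outgroup: the derived state is whichever differs from the outgroup's state, so for Char. 1, Char. 6 the derived state is '0', and for the remaining characters it is '1'.
Char. 1: derived state '0' in B, G, and X only — synapomorphy for {B, G, X}.
All ingroup taxa share the derived state '1' for Char. 2; it defines the ingroup but does not resolve relationships within it.
Only B and X show the derived state '1' for Char. 3, supporting them as a clade.
Only B, G, Q, S, and X show the derived state '1' for Char. 4, supporting them as a clade.
Only B, G, S, and X show the derived state '1' for Char. 5, supporting them as a clade.
Char. 6 (derived state '0') is unique to B (autapomorphy; uninformative for grouping).
Most parsimonious ingroup topology: ((Q,(S,(G,(B,X)))),Y).
Q and X share a more recent common ancestor with each other than either does with Y, so Y is the least closely related of the three.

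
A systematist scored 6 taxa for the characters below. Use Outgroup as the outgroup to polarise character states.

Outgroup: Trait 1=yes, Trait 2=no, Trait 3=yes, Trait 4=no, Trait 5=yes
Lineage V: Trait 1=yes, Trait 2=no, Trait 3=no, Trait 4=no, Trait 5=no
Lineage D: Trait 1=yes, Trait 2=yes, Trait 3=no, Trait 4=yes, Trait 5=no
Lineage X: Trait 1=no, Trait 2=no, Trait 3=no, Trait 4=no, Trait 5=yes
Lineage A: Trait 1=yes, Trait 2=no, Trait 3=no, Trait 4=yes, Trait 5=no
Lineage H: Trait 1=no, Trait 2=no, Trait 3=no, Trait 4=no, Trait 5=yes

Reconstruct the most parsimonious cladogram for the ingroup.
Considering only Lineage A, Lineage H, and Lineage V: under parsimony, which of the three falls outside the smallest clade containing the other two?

Character polarity is set by the outgroup: the derived state is whichever differs from the outgroup's state, so for Trait 1, Trait 3, Trait 5 the derived state is 'no', and for the remaining characters it is 'yes'.
Trait 1 (derived state 'no') is shared by Lineage H and Lineage X — a synapomorphy uniting that clade.
Trait 2: derived state 'yes' in Lineage D only — an autapomorphy, so it tells us nothing about relationships among taxa.
All ingroup taxa share the derived state 'no' for Trait 3; it defines the ingroup but does not resolve relationships within it.
Trait 4 (derived state 'yes') is shared by Lineage A and Lineage D — a synapomorphy uniting that clade.
Trait 5: derived state 'no' in Lineage A, Lineage D, and Lineage V only — synapomorphy for {Lineage A, Lineage D, Lineage V}.
Most parsimonious ingroup topology: ((Lineage V,(Lineage D,Lineage A)),(Lineage X,Lineage H)).
Lineage A and Lineage V share a more recent common ancestor with each other than either does with Lineage H, so Lineage H is the least closely related of the three.

Lineage H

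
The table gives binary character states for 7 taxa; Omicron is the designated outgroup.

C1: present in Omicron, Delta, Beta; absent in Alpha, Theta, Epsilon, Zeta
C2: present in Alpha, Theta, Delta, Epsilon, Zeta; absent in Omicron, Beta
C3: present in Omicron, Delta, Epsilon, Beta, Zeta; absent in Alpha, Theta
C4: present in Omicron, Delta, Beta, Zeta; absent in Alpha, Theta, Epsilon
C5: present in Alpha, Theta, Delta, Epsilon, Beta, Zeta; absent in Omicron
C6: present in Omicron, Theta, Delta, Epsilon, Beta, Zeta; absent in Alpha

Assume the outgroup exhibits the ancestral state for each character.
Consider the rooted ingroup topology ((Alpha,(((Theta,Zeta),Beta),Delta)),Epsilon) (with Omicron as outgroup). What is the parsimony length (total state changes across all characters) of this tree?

12

Map each character onto ((Alpha,(((Theta,Zeta),Beta),Delta)),Epsilon) (rooted by Omicron) and count the minimum state changes it requires (Fitch parsimony):
C1: 3; C2: 2; C3: 2; C4: 3; C5: 1; C6: 1.
Total tree length = 12.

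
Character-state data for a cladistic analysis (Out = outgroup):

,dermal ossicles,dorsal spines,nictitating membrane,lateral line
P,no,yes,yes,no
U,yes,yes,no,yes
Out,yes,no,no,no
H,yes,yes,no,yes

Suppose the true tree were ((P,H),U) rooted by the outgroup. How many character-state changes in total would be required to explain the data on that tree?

Map each character onto ((P,H),U) (rooted by Out) and count the minimum state changes it requires (Fitch parsimony):
dermal ossicles: 1; dorsal spines: 1; nictitating membrane: 1; lateral line: 2.
Total tree length = 5.

5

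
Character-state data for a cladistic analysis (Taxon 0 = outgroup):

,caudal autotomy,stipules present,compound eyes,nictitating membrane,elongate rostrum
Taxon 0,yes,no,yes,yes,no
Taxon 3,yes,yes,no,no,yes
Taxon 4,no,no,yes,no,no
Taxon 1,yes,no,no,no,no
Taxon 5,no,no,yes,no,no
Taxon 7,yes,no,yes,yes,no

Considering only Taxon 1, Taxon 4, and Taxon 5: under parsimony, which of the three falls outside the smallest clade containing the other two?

Taxon 1

Character polarity is set by the outgroup: the derived state is whichever differs from the outgroup's state, so for caudal autotomy, compound eyes, nictitating membrane the derived state is 'no', and for the remaining characters it is 'yes'.
caudal autotomy (derived state 'no') is shared by Taxon 4 and Taxon 5 — a synapomorphy uniting that clade.
stipules present: derived state 'yes' in Taxon 3 only — an autapomorphy, so it tells us nothing about relationships among taxa.
compound eyes: derived state 'no' in Taxon 1 and Taxon 3 only — synapomorphy for {Taxon 1, Taxon 3}.
nictitating membrane (derived state 'no') is shared by Taxon 1, Taxon 3, Taxon 4, and Taxon 5 — a synapomorphy uniting that clade.
elongate rostrum: derived state 'yes' in Taxon 3 only — an autapomorphy, so it tells us nothing about relationships among taxa.
Most parsimonious ingroup topology: (((Taxon 3,Taxon 1),(Taxon 4,Taxon 5)),Taxon 7).
Taxon 5 and Taxon 4 share a more recent common ancestor with each other than either does with Taxon 1, so Taxon 1 is the least closely related of the three.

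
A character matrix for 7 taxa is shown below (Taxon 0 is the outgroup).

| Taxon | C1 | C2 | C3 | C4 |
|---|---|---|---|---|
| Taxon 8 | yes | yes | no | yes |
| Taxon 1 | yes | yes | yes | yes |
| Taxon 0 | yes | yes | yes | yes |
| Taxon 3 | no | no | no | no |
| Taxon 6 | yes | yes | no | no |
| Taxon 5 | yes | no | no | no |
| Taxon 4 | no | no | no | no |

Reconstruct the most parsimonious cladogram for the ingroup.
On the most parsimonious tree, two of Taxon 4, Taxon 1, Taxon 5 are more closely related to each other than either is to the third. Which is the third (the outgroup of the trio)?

The outgroup has state 'yes' for every character, so 'no' is the derived state throughout.
Only Taxon 3 and Taxon 4 show the derived state 'no' for C1, supporting them as a clade.
C2 (derived state 'no') is shared by Taxon 3, Taxon 4, and Taxon 5 — a synapomorphy uniting that clade.
C3: derived state 'no' in Taxon 3, Taxon 4, Taxon 5, Taxon 6, and Taxon 8 only — synapomorphy for {Taxon 3, Taxon 4, Taxon 5, Taxon 6, Taxon 8}.
C4 (derived state 'no') is shared by Taxon 3, Taxon 4, Taxon 5, and Taxon 6 — a synapomorphy uniting that clade.
Most parsimonious ingroup topology: ((((Taxon 5,(Taxon 3,Taxon 4)),Taxon 6),Taxon 8),Taxon 1).
Taxon 5 and Taxon 4 share a more recent common ancestor with each other than either does with Taxon 1, so Taxon 1 is the least closely related of the three.

Taxon 1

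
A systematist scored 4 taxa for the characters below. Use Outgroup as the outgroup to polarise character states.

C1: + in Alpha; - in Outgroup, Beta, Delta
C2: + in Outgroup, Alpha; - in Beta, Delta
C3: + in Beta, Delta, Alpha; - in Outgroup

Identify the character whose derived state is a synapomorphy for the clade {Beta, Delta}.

C2

Character polarity is set by the outgroup: the derived state is whichever differs from the outgroup's state, so for C2 the derived state is '-', and for the remaining characters it is '+'.
C1 (derived state '+') is unique to Alpha (autapomorphy; uninformative for grouping).
C2: derived state '-' in Beta and Delta only — synapomorphy for {Beta, Delta}.
All ingroup taxa share the derived state '+' for C3; it defines the ingroup but does not resolve relationships within it.
Most parsimonious ingroup topology: ((Beta,Delta),Alpha).
The clade {Beta, Delta} is supported by C2: its derived state '-' occurs in exactly those taxa and in no other taxon (including the outgroup).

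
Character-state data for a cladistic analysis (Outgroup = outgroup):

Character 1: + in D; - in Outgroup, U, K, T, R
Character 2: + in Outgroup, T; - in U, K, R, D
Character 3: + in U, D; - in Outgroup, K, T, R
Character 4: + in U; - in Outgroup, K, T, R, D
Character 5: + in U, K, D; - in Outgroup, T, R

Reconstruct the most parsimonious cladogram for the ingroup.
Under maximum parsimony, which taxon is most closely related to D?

Character polarity is set by the outgroup: the derived state is whichever differs from the outgroup's state, so for Character 2 the derived state is '-', and for the remaining characters it is '+'.
Character 1 (derived state '+') is unique to D (autapomorphy; uninformative for grouping).
Character 2: derived state '-' in D, K, R, and U only — synapomorphy for {D, K, R, U}.
Character 3: derived state '+' in D and U only — synapomorphy for {D, U}.
Character 4: derived state '+' in U only — an autapomorphy, so it tells us nothing about relationships among taxa.
Character 5 (derived state '+') is shared by D, K, and U — a synapomorphy uniting that clade.
Most parsimonious ingroup topology: ((((U,D),K),R),T).
D and U form a cherry on this tree, so they are sister taxa.

U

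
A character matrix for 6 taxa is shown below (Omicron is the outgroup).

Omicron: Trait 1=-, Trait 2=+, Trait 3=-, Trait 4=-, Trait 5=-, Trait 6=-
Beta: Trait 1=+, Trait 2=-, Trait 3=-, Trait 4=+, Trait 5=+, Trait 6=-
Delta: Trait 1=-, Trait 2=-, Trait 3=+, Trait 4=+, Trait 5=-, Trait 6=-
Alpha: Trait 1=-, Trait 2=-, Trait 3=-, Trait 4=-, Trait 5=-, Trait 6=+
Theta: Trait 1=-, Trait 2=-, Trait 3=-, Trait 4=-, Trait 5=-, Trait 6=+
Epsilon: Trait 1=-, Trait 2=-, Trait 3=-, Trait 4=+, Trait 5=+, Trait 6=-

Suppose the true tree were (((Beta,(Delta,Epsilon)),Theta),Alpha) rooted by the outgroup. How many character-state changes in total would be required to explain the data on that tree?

8

Map each character onto (((Beta,(Delta,Epsilon)),Theta),Alpha) (rooted by Omicron) and count the minimum state changes it requires (Fitch parsimony):
Trait 1: 1; Trait 2: 1; Trait 3: 1; Trait 4: 1; Trait 5: 2; Trait 6: 2.
Total tree length = 8.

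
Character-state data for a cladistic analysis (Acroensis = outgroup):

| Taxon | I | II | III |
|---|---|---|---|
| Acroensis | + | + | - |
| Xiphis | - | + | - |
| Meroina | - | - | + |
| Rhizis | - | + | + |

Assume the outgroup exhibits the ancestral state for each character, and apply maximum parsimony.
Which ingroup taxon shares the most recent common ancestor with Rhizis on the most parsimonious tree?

Character polarity is set by the outgroup: the derived state is whichever differs from the outgroup's state, so for I, II the derived state is '-', and for the remaining characters it is '+'.
All ingroup taxa share the derived state '-' for I; it defines the ingroup but does not resolve relationships within it.
II (derived state '-') is unique to Meroina (autapomorphy; uninformative for grouping).
Only Meroina and Rhizis show the derived state '+' for III, supporting them as a clade.
Most parsimonious ingroup topology: (Xiphis,(Meroina,Rhizis)).
Rhizis and Meroina form a cherry on this tree, so they are sister taxa.

Meroina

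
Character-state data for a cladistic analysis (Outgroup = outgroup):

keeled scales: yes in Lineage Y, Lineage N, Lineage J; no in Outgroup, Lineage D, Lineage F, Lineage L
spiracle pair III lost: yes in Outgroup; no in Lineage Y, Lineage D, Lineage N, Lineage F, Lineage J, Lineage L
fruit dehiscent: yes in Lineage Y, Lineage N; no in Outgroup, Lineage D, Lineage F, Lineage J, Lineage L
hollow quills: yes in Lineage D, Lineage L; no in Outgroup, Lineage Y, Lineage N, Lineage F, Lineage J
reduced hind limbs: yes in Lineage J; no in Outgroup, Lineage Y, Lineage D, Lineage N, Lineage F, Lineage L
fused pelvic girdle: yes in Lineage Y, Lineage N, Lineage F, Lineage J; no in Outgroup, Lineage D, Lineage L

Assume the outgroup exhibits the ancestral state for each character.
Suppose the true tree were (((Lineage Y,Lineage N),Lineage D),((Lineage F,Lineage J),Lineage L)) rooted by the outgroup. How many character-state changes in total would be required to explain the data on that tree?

Map each character onto (((Lineage Y,Lineage N),Lineage D),((Lineage F,Lineage J),Lineage L)) (rooted by Outgroup) and count the minimum state changes it requires (Fitch parsimony):
keeled scales: 2; spiracle pair III lost: 1; fruit dehiscent: 1; hollow quills: 2; reduced hind limbs: 1; fused pelvic girdle: 2.
Total tree length = 9.

9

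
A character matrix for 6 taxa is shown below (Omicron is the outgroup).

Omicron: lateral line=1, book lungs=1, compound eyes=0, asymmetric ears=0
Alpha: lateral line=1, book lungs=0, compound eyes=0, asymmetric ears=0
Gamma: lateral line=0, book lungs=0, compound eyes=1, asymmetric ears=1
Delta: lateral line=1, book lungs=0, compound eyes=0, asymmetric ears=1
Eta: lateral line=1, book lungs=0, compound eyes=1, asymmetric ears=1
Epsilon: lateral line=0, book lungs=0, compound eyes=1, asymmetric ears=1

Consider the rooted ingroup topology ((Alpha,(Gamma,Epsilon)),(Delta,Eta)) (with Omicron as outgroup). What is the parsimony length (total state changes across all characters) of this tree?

Map each character onto ((Alpha,(Gamma,Epsilon)),(Delta,Eta)) (rooted by Omicron) and count the minimum state changes it requires (Fitch parsimony):
lateral line: 1; book lungs: 1; compound eyes: 2; asymmetric ears: 2.
Total tree length = 6.

6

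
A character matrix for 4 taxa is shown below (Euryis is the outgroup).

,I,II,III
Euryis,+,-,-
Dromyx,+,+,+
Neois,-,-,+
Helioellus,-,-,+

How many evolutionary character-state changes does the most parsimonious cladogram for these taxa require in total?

Character polarity is set by the outgroup: the derived state is whichever differs from the outgroup's state, so for I the derived state is '-', and for the remaining characters it is '+'.
I: derived state '-' in Helioellus and Neois only — synapomorphy for {Helioellus, Neois}.
II: derived state '+' in Dromyx only — an autapomorphy, so it tells us nothing about relationships among taxa.
All ingroup taxa share the derived state '+' for III; it defines the ingroup but does not resolve relationships within it.
Most parsimonious ingroup topology: (Dromyx,(Neois,Helioellus)).
Changes per character on this tree: I: 1; II: 1; III: 1.
Total = 3.

3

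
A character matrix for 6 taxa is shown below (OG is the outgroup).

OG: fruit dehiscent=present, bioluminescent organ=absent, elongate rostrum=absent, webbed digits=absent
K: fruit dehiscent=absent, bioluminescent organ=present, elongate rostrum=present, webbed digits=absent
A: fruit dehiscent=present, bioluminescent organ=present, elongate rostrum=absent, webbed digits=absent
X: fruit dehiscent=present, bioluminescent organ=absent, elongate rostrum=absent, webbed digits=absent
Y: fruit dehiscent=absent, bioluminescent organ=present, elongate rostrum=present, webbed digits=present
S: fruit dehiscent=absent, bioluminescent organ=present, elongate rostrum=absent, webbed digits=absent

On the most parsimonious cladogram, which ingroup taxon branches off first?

X

Character polarity is set by the outgroup: the derived state is whichever differs from the outgroup's state, so for fruit dehiscent the derived state is 'absent', and for the remaining characters it is 'present'.
fruit dehiscent (derived state 'absent') is shared by K, S, and Y — a synapomorphy uniting that clade.
bioluminescent organ: derived state 'present' in A, K, S, and Y only — synapomorphy for {A, K, S, Y}.
elongate rostrum: derived state 'present' in K and Y only — synapomorphy for {K, Y}.
webbed digits: derived state 'present' in Y only — an autapomorphy, so it tells us nothing about relationships among taxa.
Most parsimonious ingroup topology: ((((K,Y),S),A),X).
X is sister to the clade containing all other ingroup taxa, so it is the earliest-diverging (most basal) ingroup lineage.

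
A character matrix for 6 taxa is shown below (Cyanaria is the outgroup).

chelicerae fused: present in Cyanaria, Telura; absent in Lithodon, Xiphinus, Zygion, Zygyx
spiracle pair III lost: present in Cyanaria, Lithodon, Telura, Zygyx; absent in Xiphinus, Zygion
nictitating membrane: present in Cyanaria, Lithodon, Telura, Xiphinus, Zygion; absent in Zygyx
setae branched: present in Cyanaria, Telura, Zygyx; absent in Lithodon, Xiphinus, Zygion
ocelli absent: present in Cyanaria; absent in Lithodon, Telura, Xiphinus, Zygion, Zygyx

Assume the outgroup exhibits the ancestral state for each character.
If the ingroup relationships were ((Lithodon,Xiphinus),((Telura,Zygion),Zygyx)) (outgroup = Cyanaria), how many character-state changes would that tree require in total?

Map each character onto ((Lithodon,Xiphinus),((Telura,Zygion),Zygyx)) (rooted by Cyanaria) and count the minimum state changes it requires (Fitch parsimony):
chelicerae fused: 2; spiracle pair III lost: 2; nictitating membrane: 1; setae branched: 2; ocelli absent: 1.
Total tree length = 8.

8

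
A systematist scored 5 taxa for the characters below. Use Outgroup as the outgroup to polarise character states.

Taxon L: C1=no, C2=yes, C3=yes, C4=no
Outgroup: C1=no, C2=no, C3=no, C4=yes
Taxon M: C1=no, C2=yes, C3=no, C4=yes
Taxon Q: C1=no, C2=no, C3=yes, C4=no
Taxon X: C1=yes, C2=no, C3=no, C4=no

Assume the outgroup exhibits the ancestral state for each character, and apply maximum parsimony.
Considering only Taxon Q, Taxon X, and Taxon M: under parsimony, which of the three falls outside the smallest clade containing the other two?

Taxon M

Character polarity is set by the outgroup: the derived state is whichever differs from the outgroup's state, so for C4 the derived state is 'no', and for the remaining characters it is 'yes'.
C1 (derived state 'yes') is unique to Taxon X (autapomorphy; uninformative for grouping).
C2 (state 'yes') occurs in Taxon L and Taxon M but conflicts with the nesting implied by the other characters — most parsimoniously interpreted as homoplasy.
Only Taxon L and Taxon Q show the derived state 'yes' for C3, supporting them as a clade.
C4 (derived state 'no') is shared by Taxon L, Taxon Q, and Taxon X — a synapomorphy uniting that clade.
Most parsimonious ingroup topology: (((Taxon Q,Taxon L),Taxon X),Taxon M).
Taxon X and Taxon Q share a more recent common ancestor with each other than either does with Taxon M, so Taxon M is the least closely related of the three.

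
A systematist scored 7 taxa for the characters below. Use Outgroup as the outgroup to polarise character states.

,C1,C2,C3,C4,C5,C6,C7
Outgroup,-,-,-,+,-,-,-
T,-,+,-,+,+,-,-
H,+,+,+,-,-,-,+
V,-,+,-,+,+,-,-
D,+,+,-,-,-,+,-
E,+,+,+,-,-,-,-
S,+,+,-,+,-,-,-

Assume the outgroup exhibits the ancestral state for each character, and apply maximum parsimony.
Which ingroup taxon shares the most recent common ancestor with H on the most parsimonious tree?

Character polarity is set by the outgroup: the derived state is whichever differs from the outgroup's state, so for C4 the derived state is '-', and for the remaining characters it is '+'.
C1: derived state '+' in D, E, H, and S only — synapomorphy for {D, E, H, S}.
All ingroup taxa share the derived state '+' for C2; it defines the ingroup but does not resolve relationships within it.
C3: derived state '+' in E and H only — synapomorphy for {E, H}.
Only D, E, and H show the derived state '-' for C4, supporting them as a clade.
C5 (derived state '+') is shared by T and V — a synapomorphy uniting that clade.
C6: derived state '+' in D only — an autapomorphy, so it tells us nothing about relationships among taxa.
C7 (derived state '+') is unique to H (autapomorphy; uninformative for grouping).
Most parsimonious ingroup topology: ((T,V),(((H,E),D),S)).
H and E form a cherry on this tree, so they are sister taxa.

E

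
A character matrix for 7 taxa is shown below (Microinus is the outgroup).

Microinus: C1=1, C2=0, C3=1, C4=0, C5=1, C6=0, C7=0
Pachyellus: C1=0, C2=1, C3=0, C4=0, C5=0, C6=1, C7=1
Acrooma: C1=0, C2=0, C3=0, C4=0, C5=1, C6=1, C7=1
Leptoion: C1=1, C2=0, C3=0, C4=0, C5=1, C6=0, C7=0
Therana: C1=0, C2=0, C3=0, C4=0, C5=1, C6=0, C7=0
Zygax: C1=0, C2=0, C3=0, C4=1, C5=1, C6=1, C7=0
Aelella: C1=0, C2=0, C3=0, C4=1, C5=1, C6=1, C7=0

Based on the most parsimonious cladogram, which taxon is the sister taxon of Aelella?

Character polarity is set by the outgroup: the derived state is whichever differs from the outgroup's state, so for C1, C3, C5 the derived state is '0', and for the remaining characters it is '1'.
C1: derived state '0' in Acrooma, Aelella, Pachyellus, Therana, and Zygax only — synapomorphy for {Acrooma, Aelella, Pachyellus, Therana, Zygax}.
C2 (derived state '1') is unique to Pachyellus (autapomorphy; uninformative for grouping).
C3 (derived state '0') is shared by all ingroup taxa — unites the whole ingroup.
Only Aelella and Zygax show the derived state '1' for C4, supporting them as a clade.
C5: derived state '0' in Pachyellus only — an autapomorphy, so it tells us nothing about relationships among taxa.
Only Acrooma, Aelella, Pachyellus, and Zygax show the derived state '1' for C6, supporting them as a clade.
Only Acrooma and Pachyellus show the derived state '1' for C7, supporting them as a clade.
Most parsimonious ingroup topology: ((((Pachyellus,Acrooma),(Zygax,Aelella)),Therana),Leptoion).
Aelella and Zygax form a cherry on this tree, so they are sister taxa.

Zygax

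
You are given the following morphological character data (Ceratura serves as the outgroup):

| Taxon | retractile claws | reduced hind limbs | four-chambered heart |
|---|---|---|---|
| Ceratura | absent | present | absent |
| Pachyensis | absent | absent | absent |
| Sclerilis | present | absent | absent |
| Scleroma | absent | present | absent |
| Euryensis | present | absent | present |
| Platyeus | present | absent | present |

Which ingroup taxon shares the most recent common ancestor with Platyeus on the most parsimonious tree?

Character polarity is set by the outgroup: the derived state is whichever differs from the outgroup's state, so for reduced hind limbs the derived state is 'absent', and for the remaining characters it is 'present'.
Only Euryensis, Platyeus, and Sclerilis show the derived state 'present' for retractile claws, supporting them as a clade.
reduced hind limbs (derived state 'absent') is shared by Euryensis, Pachyensis, Platyeus, and Sclerilis — a synapomorphy uniting that clade.
four-chambered heart: derived state 'present' in Euryensis and Platyeus only — synapomorphy for {Euryensis, Platyeus}.
Most parsimonious ingroup topology: ((Pachyensis,(Sclerilis,(Euryensis,Platyeus))),Scleroma).
Platyeus and Euryensis form a cherry on this tree, so they are sister taxa.

Euryensis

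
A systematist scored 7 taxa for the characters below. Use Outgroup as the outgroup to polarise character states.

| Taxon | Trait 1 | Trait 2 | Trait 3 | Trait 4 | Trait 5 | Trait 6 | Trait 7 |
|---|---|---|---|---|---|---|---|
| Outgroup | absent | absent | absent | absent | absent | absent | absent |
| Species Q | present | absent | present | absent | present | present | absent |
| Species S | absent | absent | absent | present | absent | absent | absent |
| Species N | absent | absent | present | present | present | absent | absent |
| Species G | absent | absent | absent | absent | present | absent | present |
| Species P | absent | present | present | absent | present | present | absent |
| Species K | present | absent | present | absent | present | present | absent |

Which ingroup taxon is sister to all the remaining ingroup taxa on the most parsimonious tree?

Species S

The outgroup has state 'absent' for every character, so 'present' is the derived state throughout.
Only Species K and Species Q show the derived state 'present' for Trait 1, supporting them as a clade.
Trait 2 (derived state 'present') is unique to Species P (autapomorphy; uninformative for grouping).
Only Species K, Species N, Species P, and Species Q show the derived state 'present' for Trait 3, supporting them as a clade.
Trait 4 (state 'present') occurs in Species N and Species S but conflicts with the nesting implied by the other characters — most parsimoniously interpreted as homoplasy.
Trait 5 (derived state 'present') is shared by Species G, Species K, Species N, Species P, and Species Q — a synapomorphy uniting that clade.
Trait 6: derived state 'present' in Species K, Species P, and Species Q only — synapomorphy for {Species K, Species P, Species Q}.
Trait 7 (derived state 'present') is unique to Species G (autapomorphy; uninformative for grouping).
Most parsimonious ingroup topology: (((((Species Q,Species K),Species P),Species N),Species G),Species S).
Species S is sister to the clade containing all other ingroup taxa, so it is the earliest-diverging (most basal) ingroup lineage.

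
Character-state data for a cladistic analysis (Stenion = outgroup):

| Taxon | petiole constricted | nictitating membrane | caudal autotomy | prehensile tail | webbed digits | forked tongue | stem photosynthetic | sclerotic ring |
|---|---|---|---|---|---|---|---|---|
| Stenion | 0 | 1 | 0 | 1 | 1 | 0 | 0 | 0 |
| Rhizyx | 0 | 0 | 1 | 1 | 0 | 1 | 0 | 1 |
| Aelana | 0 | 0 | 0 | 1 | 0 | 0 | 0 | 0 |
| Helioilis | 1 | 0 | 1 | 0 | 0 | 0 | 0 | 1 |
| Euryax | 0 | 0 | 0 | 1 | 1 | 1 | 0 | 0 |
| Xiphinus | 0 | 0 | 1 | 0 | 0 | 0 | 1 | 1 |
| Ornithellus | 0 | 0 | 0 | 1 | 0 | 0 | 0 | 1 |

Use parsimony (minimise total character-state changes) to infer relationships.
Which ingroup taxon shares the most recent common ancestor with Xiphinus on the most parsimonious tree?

Character polarity is set by the outgroup: the derived state is whichever differs from the outgroup's state, so for nictitating membrane, prehensile tail, webbed digits the derived state is '0', and for the remaining characters it is '1'.
petiole constricted: derived state '1' in Helioilis only — an autapomorphy, so it tells us nothing about relationships among taxa.
All ingroup taxa share the derived state '0' for nictitating membrane; it defines the ingroup but does not resolve relationships within it.
caudal autotomy (derived state '1') is shared by Helioilis, Rhizyx, and Xiphinus — a synapomorphy uniting that clade.
Only Helioilis and Xiphinus show the derived state '0' for prehensile tail, supporting them as a clade.
webbed digits: derived state '0' in Aelana, Helioilis, Ornithellus, Rhizyx, and Xiphinus only — synapomorphy for {Aelana, Helioilis, Ornithellus, Rhizyx, Xiphinus}.
forked tongue groups Euryax and Rhizyx, which is incompatible with the clades supported by the remaining characters; treating it as convergent (homoplasy) costs fewer steps than any alternative tree.
stem photosynthetic: derived state '1' in Xiphinus only — an autapomorphy, so it tells us nothing about relationships among taxa.
Only Helioilis, Ornithellus, Rhizyx, and Xiphinus show the derived state '1' for sclerotic ring, supporting them as a clade.
Most parsimonious ingroup topology: ((((Rhizyx,(Helioilis,Xiphinus)),Ornithellus),Aelana),Euryax).
Xiphinus and Helioilis form a cherry on this tree, so they are sister taxa.

Helioilis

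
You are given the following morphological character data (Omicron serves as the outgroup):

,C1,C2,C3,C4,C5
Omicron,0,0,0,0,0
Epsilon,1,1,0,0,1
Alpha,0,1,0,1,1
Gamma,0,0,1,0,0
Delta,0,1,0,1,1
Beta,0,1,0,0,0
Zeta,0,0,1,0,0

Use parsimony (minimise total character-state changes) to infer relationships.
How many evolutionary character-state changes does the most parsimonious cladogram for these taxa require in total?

The outgroup has state '0' for every character, so '1' is the derived state throughout.
C1 (derived state '1') is unique to Epsilon (autapomorphy; uninformative for grouping).
Only Alpha, Beta, Delta, and Epsilon show the derived state '1' for C2, supporting them as a clade.
C3 (derived state '1') is shared by Gamma and Zeta — a synapomorphy uniting that clade.
C4 (derived state '1') is shared by Alpha and Delta — a synapomorphy uniting that clade.
Only Alpha, Delta, and Epsilon show the derived state '1' for C5, supporting them as a clade.
Most parsimonious ingroup topology: (((Epsilon,(Alpha,Delta)),Beta),(Gamma,Zeta)).
Changes per character on this tree: C1: 1; C2: 1; C3: 1; C4: 1; C5: 1.
Total = 5.

5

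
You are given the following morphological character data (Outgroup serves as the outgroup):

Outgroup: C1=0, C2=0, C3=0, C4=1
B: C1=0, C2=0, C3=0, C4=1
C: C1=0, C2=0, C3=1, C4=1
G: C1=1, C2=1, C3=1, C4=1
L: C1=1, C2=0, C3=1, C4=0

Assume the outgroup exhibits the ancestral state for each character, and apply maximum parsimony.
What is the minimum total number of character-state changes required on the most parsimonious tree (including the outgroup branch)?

4

Character polarity is set by the outgroup: the derived state is whichever differs from the outgroup's state, so for C4 the derived state is '0', and for the remaining characters it is '1'.
C1 (derived state '1') is shared by G and L — a synapomorphy uniting that clade.
C2: derived state '1' in G only — an autapomorphy, so it tells us nothing about relationships among taxa.
Only C, G, and L show the derived state '1' for C3, supporting them as a clade.
C4 (derived state '0') is unique to L (autapomorphy; uninformative for grouping).
Most parsimonious ingroup topology: (B,(C,(G,L))).
Changes per character on this tree: C1: 1; C2: 1; C3: 1; C4: 1.
Total = 4.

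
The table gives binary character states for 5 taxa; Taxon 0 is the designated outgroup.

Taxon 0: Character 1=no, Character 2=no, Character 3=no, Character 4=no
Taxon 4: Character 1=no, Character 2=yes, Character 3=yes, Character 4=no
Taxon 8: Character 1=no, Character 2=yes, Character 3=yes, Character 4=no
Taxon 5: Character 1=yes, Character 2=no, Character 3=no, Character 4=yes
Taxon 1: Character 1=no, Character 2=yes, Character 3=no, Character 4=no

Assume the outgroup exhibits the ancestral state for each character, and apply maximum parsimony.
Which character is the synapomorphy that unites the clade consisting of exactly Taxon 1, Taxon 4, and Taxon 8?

Character 2

The outgroup has state 'no' for every character, so 'yes' is the derived state throughout.
Character 1: derived state 'yes' in Taxon 5 only — an autapomorphy, so it tells us nothing about relationships among taxa.
Only Taxon 1, Taxon 4, and Taxon 8 show the derived state 'yes' for Character 2, supporting them as a clade.
Character 3: derived state 'yes' in Taxon 4 and Taxon 8 only — synapomorphy for {Taxon 4, Taxon 8}.
Character 4 (derived state 'yes') is unique to Taxon 5 (autapomorphy; uninformative for grouping).
Most parsimonious ingroup topology: (((Taxon 4,Taxon 8),Taxon 1),Taxon 5).
The clade {Taxon 1, Taxon 4, Taxon 8} is supported by Character 2: its derived state 'yes' occurs in exactly those taxa and in no other taxon (including the outgroup).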